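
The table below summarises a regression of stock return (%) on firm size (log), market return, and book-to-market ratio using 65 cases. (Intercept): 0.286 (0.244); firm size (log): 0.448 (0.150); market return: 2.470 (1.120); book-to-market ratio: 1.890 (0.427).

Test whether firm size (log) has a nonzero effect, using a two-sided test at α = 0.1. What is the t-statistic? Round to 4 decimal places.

t = 2.9867

Read off: b = 0.448, SE = 0.150 for firm size (log).
H₀: β₁ = 0 vs H₁: β₁ ≠ 0.
t = 0.448 / 0.150 = 2.9867.
df = n − k − 1 = 65 − 3 − 1 = 61.
Two-sided p ≈ 0.0041, which is < 0.1, so reject H₀.
There is evidence that firm size (log) is associated with stock return, holding the other predictors fixed.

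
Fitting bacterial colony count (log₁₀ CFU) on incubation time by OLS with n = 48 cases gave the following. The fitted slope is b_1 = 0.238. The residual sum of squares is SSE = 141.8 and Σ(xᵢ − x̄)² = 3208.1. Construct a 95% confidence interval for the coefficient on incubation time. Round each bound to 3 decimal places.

MSE = SSE/(n − 2) = 141.8/46 = 3.08261.
SE(b_1) = √(MSE/Sₓₓ) = √(3.08261/3208.1) = 0.0309981.
df = n − 2 = 46.
t* = t_{0.025, 46} = 2.012896.
Margin = t* × SE = 2.012896 × 0.0309981 = 0.06240.
CI: 0.238 ± 0.06240 → (0.176, 0.300).
With 95% confidence, each one-unit increase in incubation time is associated with a change of between 0.176 and 0.300 log₁₀ CFU in bacterial colony count.

(0.176, 0.300)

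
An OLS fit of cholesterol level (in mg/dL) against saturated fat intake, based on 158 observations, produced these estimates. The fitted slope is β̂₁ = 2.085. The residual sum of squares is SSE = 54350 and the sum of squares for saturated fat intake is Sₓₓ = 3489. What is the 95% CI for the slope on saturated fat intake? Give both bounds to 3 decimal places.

MSE = SSE/(n − 2) = 54350/156 = 348.397.
SE(β̂₁) = √(MSE/Sₓₓ) = √(348.397/3489) = 0.316.
df = n − 2 = 156.
t* = t_{0.025, 156} = 1.975288.
Margin = t* × SE = 1.975288 × 0.316 = 0.62419.
CI: 2.085 ± 0.62419 → (1.461, 2.709).
With 95% confidence, each one-unit increase in saturated fat intake is associated with a change of between 1.461 and 2.709 mg/dL in cholesterol level.

(1.461, 2.709)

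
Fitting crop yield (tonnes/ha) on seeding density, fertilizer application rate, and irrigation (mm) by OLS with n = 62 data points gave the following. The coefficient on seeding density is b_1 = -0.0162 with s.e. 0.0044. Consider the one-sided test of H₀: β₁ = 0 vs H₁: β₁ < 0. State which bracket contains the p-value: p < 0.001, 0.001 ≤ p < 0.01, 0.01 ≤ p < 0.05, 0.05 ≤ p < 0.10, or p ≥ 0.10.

p < 0.001

t = -0.0162 / 0.0044 = -3.682.
df = n − k − 1 = 62 − 3 − 1 = 58.
One-sided p = P(T_{58} < t) ≈ 0.0003.
So p < 0.001.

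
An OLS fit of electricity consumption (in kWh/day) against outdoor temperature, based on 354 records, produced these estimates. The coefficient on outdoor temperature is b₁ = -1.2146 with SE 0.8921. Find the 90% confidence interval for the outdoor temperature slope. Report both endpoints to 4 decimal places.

df = n − 2 = 354 − 2 = 352.
t* = t_{0.05, 352} = 1.649194.
Margin = t* × SE = 1.649194 × 0.8921 = 1.471246.
CI: -1.2146 ± 1.471246 → (-2.6858, 0.2566).
With 90% confidence, each one-unit increase in outdoor temperature is associated with a change of between -2.6858 and 0.2566 kWh/day in electricity consumption.

(-2.6858, 0.2566)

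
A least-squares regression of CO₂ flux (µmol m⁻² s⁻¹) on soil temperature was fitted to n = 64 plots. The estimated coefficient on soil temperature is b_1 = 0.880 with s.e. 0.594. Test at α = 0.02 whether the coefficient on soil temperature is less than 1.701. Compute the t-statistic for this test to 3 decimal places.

t = -1.382

H₀: β₁ = 1.701 vs H₁: β₁ < 1.701.
t = (b_1 − β₁⁰)/SE = (0.880 − 1.701) / 0.594 = -1.382.
df = n − 2 = 64 − 2 = 62.
One-sided p ≈ 0.0859, which is ≥ 0.02, so fail to reject H₀.
The data do not give significant evidence that the true slope on soil temperature is below 1.701 µmol m⁻² s⁻¹ per unit.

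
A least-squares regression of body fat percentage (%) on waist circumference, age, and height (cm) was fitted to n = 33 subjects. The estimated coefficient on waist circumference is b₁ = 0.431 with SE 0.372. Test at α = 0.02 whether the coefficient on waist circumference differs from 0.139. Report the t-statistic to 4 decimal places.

H₀: β₁ = 0.139 vs H₁: β₁ ≠ 0.139.
t = (b₁ − β₁⁰)/SE = (0.431 − 0.139) / 0.372 = 0.7849.
df = n − k − 1 = 33 − 3 − 1 = 29.
Two-sided p ≈ 0.4389, which is ≥ 0.02, so fail to reject H₀.
The data are consistent with a true slope of 0.139 % per unit of waist circumference, holding the other predictors fixed.

t = 0.7849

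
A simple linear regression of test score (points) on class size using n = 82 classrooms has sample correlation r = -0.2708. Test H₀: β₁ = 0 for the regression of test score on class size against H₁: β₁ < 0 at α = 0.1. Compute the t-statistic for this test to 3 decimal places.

t = r·√(n − 2)/√(1 − r²) = -0.2708·√80/√0.926667 = -2.516.
df = n − 2 = 80.
One-sided p ≈ 0.0069, which is < 0.1, so reject H₀.
There is evidence of a linear association between class size and test score.

t = -2.516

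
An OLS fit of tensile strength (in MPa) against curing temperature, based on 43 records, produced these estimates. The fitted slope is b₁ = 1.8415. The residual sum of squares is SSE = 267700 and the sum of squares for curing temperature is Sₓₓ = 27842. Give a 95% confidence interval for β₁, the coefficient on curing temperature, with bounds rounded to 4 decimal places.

MSE = SSE/(n − 2) = 267700/41 = 6529.27.
SE(b₁) = √(MSE/Sₓₓ) = √(6529.27/27842) = 0.484264.
df = n − 2 = 41.
t* = t_{0.025, 41} = 2.019541.
Margin = t* × SE = 2.019541 × 0.484264 = 0.977991.
CI: 1.8415 ± 0.977991 → (0.8635, 2.8195).
With 95% confidence, each one-unit increase in curing temperature is associated with a change of between 0.8635 and 2.8195 MPa in tensile strength.

(0.8635, 2.8195)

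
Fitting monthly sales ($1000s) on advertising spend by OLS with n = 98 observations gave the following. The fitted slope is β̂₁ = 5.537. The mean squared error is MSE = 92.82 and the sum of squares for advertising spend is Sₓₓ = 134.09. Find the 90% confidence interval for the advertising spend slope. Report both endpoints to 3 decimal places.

(4.155, 6.919)

SE(β̂₁) = √(MSE/Sₓₓ) = √(92.82/134.09) = 0.831999.
df = n − 2 = 96.
t* = t_{0.05, 96} = 1.660881.
Margin = t* × SE = 1.660881 × 0.831999 = 1.38185.
CI: 5.537 ± 1.38185 → (4.155, 6.919).
With 90% confidence, each one-unit increase in advertising spend is associated with a change of between 4.155 and 6.919 $1000s in monthly sales.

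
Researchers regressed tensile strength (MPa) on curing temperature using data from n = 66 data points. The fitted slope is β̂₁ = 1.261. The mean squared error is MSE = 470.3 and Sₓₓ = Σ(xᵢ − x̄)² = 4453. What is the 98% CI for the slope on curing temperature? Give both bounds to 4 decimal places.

(0.4856, 2.0364)

SE(β̂₁) = √(MSE/Sₓₓ) = √(470.3/4453) = 0.324983.
df = n − 2 = 64.
t* = t_{0.01, 64} = 2.386037.
Margin = t* × SE = 2.386037 × 0.324983 = 0.775422.
CI: 1.261 ± 0.775422 → (0.4856, 2.0364).
With 98% confidence, each one-unit increase in curing temperature is associated with a change of between 0.4856 and 2.0364 MPa in tensile strength.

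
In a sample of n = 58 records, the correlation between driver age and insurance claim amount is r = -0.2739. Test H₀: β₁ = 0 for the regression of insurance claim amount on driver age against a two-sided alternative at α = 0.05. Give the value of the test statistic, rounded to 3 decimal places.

t = r·√(n − 2)/√(1 − r²) = -0.2739·√56/√0.924979 = -2.131.
df = n − 2 = 56.
Two-sided p ≈ 0.0375, which is < 0.05, so reject H₀.
There is evidence of a linear association between driver age and insurance claim amount.

t = -2.131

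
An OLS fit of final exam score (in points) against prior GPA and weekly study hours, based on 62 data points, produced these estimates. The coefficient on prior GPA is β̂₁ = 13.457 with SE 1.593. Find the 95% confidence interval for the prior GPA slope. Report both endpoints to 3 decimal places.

(10.269, 16.645)

df = n − k − 1 = 62 − 2 − 1 = 59.
t* = t_{0.025, 59} = 2.000995.
Margin = t* × SE = 2.000995 × 1.593 = 3.18759.
CI: 13.457 ± 3.18759 → (10.269, 16.645).
With 95% confidence, each one-unit increase in prior GPA is associated with a change of between 10.269 and 16.645 points in final exam score, holding the other predictors fixed.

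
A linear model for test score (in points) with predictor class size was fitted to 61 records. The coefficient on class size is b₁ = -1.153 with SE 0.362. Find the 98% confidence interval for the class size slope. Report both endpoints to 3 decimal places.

df = n − 2 = 61 − 2 = 59.
t* = t_{0.01, 59} = 2.391229.
Margin = t* × SE = 2.391229 × 0.362 = 0.86562.
CI: -1.153 ± 0.86562 → (-2.019, -0.287).
With 98% confidence, each one-unit increase in class size is associated with a change of between -2.019 and -0.287 points in test score.

(-2.019, -0.287)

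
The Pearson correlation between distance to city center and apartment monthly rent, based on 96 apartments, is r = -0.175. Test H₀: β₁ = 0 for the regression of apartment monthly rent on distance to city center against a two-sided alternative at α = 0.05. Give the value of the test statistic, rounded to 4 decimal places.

t = r·√(n − 2)/√(1 − r²) = -0.175·√94/√0.969375 = -1.7233.
df = n − 2 = 94.
Two-sided p ≈ 0.0881, which is ≥ 0.05, so fail to reject H₀.
The data do not give significant evidence of a linear association between distance to city center and apartment monthly rent.

t = -1.7233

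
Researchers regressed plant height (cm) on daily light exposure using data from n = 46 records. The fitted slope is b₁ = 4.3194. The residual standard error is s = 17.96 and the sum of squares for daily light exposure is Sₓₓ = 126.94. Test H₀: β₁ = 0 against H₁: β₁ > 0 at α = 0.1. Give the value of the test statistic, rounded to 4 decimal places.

t = 2.7097

SE(b₁) = s/√Sₓₓ = 17.96/√126.94 = 1.59407.
t = 4.3194 / 1.59407 = 2.7097.
df = n − 2 = 44.
One-sided p ≈ 0.0048, which is < 0.1, so reject H₀.
There is evidence that the true slope on daily light exposure is positive.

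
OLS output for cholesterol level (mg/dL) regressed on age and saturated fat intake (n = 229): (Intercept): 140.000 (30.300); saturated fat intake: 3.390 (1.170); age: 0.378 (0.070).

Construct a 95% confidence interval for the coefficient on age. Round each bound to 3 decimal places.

(0.240, 0.516)

Read off: b = 0.378, SE = 0.070 for age.
df = n − k − 1 = 229 − 2 − 1 = 226.
t* = t_{0.025, 226} = 1.970516.
Margin = t* × SE = 1.970516 × 0.070 = 0.13794.
CI: 0.378 ± 0.13794 → (0.240, 0.516).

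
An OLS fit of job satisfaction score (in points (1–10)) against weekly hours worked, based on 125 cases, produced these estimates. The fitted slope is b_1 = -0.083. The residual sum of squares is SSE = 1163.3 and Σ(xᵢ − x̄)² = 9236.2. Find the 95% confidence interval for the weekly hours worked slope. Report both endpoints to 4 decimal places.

MSE = SSE/(n − 2) = 1163.3/123 = 9.45772.
SE(b_1) = √(MSE/Sₓₓ) = √(9.45772/9236.2) = 0.0319998.
df = n − 2 = 123.
t* = t_{0.025, 123} = 1.979439.
Margin = t* × SE = 1.979439 × 0.0319998 = 0.063342.
CI: -0.083 ± 0.063342 → (-0.1463, -0.0197).
With 95% confidence, each one-unit increase in weekly hours worked is associated with a change of between -0.1463 and -0.0197 points (1–10) in job satisfaction score.

(-0.1463, -0.0197)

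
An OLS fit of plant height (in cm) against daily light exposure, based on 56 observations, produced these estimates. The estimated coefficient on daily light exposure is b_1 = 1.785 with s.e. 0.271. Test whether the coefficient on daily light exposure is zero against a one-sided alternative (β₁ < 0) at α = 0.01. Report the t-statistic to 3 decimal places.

H₀: β₁ = 0 vs H₁: β₁ < 0.
t = (b_1 − β₁⁰)/SE = 1.785 / 0.271 = 6.587.
df = n − 2 = 56 − 2 = 54.
One-sided p ≈ 1.0000, which is ≥ 0.01, so fail to reject H₀.
The data do not give significant evidence that the true slope on daily light exposure is negative.

t = 6.587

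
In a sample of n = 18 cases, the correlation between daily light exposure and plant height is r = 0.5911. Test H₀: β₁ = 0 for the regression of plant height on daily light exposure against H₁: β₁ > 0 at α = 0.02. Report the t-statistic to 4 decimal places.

t = 2.9313

t = r·√(n − 2)/√(1 − r²) = 0.5911·√16/√0.650601 = 2.9313.
df = n − 2 = 16.
One-sided p ≈ 0.0049, which is < 0.02, so reject H₀.
There is evidence of a linear association between daily light exposure and plant height.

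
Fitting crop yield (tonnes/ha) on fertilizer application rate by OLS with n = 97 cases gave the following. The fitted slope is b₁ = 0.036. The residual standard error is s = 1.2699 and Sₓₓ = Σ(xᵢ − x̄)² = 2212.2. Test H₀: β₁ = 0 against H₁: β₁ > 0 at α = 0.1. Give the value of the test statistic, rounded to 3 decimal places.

t = 1.333

SE(b₁) = s/√Sₓₓ = 1.2699/√2212.2 = 0.0269996.
t = 0.036 / 0.0269996 = 1.333.
df = n − 2 = 95.
One-sided p ≈ 0.0928, which is < 0.1, so reject H₀.
There is evidence that the true slope on fertilizer application rate is positive.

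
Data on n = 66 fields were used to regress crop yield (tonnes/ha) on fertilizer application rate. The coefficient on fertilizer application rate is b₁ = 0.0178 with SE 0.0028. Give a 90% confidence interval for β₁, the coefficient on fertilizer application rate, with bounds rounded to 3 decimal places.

df = n − 2 = 66 − 2 = 64.
t* = t_{0.05, 64} = 1.669013.
Margin = t* × SE = 1.669013 × 0.0028 = 0.00467.
CI: 0.0178 ± 0.00467 → (0.013, 0.022).
With 90% confidence, each one-unit increase in fertilizer application rate is associated with a change of between 0.013 and 0.022 tonnes/ha in crop yield.

(0.013, 0.022)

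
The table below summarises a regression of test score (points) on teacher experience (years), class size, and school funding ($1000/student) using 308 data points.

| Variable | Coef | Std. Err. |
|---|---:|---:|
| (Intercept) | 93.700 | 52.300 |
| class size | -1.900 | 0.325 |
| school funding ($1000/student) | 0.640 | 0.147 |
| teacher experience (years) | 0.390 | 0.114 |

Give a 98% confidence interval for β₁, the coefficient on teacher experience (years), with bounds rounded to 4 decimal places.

Read off: b = 0.390, SE = 0.114 for teacher experience (years).
df = n − k − 1 = 308 − 3 − 1 = 304.
t* = t_{0.01, 304} = 2.338677.
Margin = t* × SE = 2.338677 × 0.114 = 0.266609.
CI: 0.390 ± 0.266609 → (0.1234, 0.6566).

(0.1234, 0.6566)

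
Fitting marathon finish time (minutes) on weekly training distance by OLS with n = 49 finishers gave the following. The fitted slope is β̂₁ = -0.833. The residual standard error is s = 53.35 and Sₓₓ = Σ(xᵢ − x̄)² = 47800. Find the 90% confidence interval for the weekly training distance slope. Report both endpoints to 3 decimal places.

(-1.242, -0.424)

SE(β̂₁) = s/√Sₓₓ = 53.35/√47800 = 0.244017.
df = n − 2 = 47.
t* = t_{0.05, 47} = 1.677927.
Margin = t* × SE = 1.677927 × 0.244017 = 0.40944.
CI: -0.833 ± 0.40944 → (-1.242, -0.424).
With 90% confidence, each one-unit increase in weekly training distance is associated with a change of between -1.242 and -0.424 minutes in marathon finish time.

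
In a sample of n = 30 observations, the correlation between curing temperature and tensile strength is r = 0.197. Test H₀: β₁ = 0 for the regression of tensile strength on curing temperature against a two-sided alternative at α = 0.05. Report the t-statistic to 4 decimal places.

t = 1.0633

t = r·√(n − 2)/√(1 − r²) = 0.197·√28/√0.961191 = 1.0633.
df = n − 2 = 28.
Two-sided p ≈ 0.2967, which is ≥ 0.05, so fail to reject H₀.
The data do not give significant evidence of a linear association between curing temperature and tensile strength.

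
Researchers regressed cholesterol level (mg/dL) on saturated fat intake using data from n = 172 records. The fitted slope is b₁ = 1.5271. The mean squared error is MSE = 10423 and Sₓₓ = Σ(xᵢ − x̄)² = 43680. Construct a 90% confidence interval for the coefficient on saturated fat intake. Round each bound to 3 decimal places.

(0.719, 2.335)

SE(b₁) = √(MSE/Sₓₓ) = √(10423/43680) = 0.488489.
df = n − 2 = 170.
t* = t_{0.05, 170} = 1.653866.
Margin = t* × SE = 1.653866 × 0.488489 = 0.80790.
CI: 1.5271 ± 0.80790 → (0.719, 2.335).
With 90% confidence, each one-unit increase in saturated fat intake is associated with a change of between 0.719 and 2.335 mg/dL in cholesterol level.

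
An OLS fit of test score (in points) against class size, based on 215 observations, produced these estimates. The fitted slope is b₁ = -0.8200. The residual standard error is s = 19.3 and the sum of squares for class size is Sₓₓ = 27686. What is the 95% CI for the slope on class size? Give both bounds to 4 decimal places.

SE(b₁) = s/√Sₓₓ = 19.3/√27686 = 0.115992.
df = n − 2 = 213.
t* = t_{0.025, 213} = 1.971164.
Margin = t* × SE = 1.971164 × 0.115992 = 0.228639.
CI: -0.8200 ± 0.228639 → (-1.0486, -0.5914).
With 95% confidence, each one-unit increase in class size is associated with a change of between -1.0486 and -0.5914 points in test score.

(-1.0486, -0.5914)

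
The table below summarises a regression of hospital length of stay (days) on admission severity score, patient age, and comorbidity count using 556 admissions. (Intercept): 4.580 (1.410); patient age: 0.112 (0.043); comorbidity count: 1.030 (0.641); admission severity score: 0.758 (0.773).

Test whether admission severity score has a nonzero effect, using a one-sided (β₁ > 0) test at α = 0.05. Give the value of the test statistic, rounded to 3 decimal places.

t = 0.981

Read off: b = 0.758, SE = 0.773 for admission severity score.
H₀: β₁ = 0 vs H₁: β₁ > 0.
t = 0.758 / 0.773 = 0.981.
df = n − k − 1 = 556 − 3 − 1 = 552.
One-sided p ≈ 0.1636, which is ≥ 0.05, so fail to reject H₀.
The data do not give significant evidence that the true slope on admission severity score is positive, holding the other predictors fixed.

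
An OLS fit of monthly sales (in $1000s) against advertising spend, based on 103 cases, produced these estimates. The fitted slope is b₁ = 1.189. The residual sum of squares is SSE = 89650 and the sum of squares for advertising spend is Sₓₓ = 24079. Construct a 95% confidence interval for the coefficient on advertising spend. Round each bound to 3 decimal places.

(0.808, 1.570)

MSE = SSE/(n − 2) = 89650/101 = 887.624.
SE(b₁) = √(MSE/Sₓₓ) = √(887.624/24079) = 0.191997.
df = n − 2 = 101.
t* = t_{0.025, 101} = 1.983731.
Margin = t* × SE = 1.983731 × 0.191997 = 0.38087.
CI: 1.189 ± 0.38087 → (0.808, 1.570).
With 95% confidence, each one-unit increase in advertising spend is associated with a change of between 0.808 and 1.570 $1000s in monthly sales.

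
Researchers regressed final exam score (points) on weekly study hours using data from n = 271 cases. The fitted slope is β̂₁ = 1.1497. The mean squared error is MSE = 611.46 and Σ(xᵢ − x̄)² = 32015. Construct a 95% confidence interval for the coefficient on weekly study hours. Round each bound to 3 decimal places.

(0.878, 1.422)

SE(β̂₁) = √(MSE/Sₓₓ) = √(611.46/32015) = 0.1382.
df = n − 2 = 269.
t* = t_{0.025, 269} = 1.968822.
Margin = t* × SE = 1.968822 × 0.1382 = 0.27209.
CI: 1.1497 ± 0.27209 → (0.878, 1.422).
With 95% confidence, each one-unit increase in weekly study hours is associated with a change of between 0.878 and 1.422 points in final exam score.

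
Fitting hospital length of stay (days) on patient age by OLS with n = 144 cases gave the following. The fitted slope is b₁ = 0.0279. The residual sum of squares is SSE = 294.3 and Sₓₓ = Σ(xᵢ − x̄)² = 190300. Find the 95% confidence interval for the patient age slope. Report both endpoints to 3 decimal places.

(0.021, 0.034)

MSE = SSE/(n − 2) = 294.3/142 = 2.07254.
SE(b₁) = √(MSE/Sₓₓ) = √(2.07254/190300) = 0.00330013.
df = n − 2 = 142.
t* = t_{0.025, 142} = 1.976811.
Margin = t* × SE = 1.976811 × 0.00330013 = 0.00652.
CI: 0.0279 ± 0.00652 → (0.021, 0.034).
With 95% confidence, each one-unit increase in patient age is associated with a change of between 0.021 and 0.034 days in hospital length of stay.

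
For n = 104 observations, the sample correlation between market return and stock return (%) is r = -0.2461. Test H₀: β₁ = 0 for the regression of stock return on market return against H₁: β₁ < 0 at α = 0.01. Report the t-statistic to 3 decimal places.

t = r·√(n − 2)/√(1 − r²) = -0.2461·√102/√0.939435 = -2.564.
df = n − 2 = 102.
One-sided p ≈ 0.0059, which is < 0.01, so reject H₀.
There is evidence of a linear association between market return and stock return.

t = -2.564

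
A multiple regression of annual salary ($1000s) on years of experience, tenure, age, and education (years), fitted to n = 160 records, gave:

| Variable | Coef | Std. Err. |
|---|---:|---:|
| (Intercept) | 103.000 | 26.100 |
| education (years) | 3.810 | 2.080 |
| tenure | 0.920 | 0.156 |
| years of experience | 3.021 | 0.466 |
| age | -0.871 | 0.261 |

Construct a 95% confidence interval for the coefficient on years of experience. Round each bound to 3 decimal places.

(2.100, 3.942)

Read off: b = 3.021, SE = 0.466 for years of experience.
df = n − k − 1 = 160 − 4 − 1 = 155.
t* = t_{0.025, 155} = 1.975387.
Margin = t* × SE = 1.975387 × 0.466 = 0.92053.
CI: 3.021 ± 0.92053 → (2.100, 3.942).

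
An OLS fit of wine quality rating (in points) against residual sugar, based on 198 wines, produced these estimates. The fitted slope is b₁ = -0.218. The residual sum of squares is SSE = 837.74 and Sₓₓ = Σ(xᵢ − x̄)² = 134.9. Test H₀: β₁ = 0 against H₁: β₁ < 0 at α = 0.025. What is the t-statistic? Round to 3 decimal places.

MSE = SSE/(n − 2) = 837.74/196 = 4.27418.
SE(b₁) = √(MSE/Sₓₓ) = √(4.27418/134.9) = 0.178.
t = -0.218 / 0.178 = -1.225.
df = n − 2 = 196.
One-sided p ≈ 0.1111, which is ≥ 0.025, so fail to reject H₀.
The data do not give significant evidence that the true slope on residual sugar is negative.

t = -1.225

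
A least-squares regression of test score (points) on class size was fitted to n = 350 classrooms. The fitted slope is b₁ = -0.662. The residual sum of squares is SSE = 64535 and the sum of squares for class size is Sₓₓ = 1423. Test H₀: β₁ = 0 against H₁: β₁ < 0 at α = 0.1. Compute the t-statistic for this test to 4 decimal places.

t = -1.8338

MSE = SSE/(n − 2) = 64535/348 = 185.445.
SE(b₁) = √(MSE/Sₓₓ) = √(185.445/1423) = 0.360999.
t = -0.662 / 0.360999 = -1.8338.
df = n − 2 = 348.
One-sided p ≈ 0.0338, which is < 0.1, so reject H₀.
There is evidence that the true slope on class size is negative.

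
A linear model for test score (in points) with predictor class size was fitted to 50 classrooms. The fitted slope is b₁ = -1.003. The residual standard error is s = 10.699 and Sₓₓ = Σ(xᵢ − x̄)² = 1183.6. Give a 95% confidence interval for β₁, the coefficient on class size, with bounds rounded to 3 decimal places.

SE(b₁) = s/√Sₓₓ = 10.699/√1183.6 = 0.310986.
df = n − 2 = 48.
t* = t_{0.025, 48} = 2.010635.
Margin = t* × SE = 2.010635 × 0.310986 = 0.62528.
CI: -1.003 ± 0.62528 → (-1.628, -0.378).
With 95% confidence, each one-unit increase in class size is associated with a change of between -1.628 and -0.378 points in test score.

(-1.628, -0.378)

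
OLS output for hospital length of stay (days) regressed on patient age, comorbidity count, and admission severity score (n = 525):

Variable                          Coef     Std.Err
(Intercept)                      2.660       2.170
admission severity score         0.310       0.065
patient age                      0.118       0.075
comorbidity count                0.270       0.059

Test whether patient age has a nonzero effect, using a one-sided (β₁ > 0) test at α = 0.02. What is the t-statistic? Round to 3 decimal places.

t = 1.573

Read off: b = 0.118, SE = 0.075 for patient age.
H₀: β₁ = 0 vs H₁: β₁ > 0.
t = 0.118 / 0.075 = 1.573.
df = n − k − 1 = 525 − 3 − 1 = 521.
One-sided p ≈ 0.0581, which is ≥ 0.02, so fail to reject H₀.
The data do not give significant evidence that the true slope on patient age is positive, holding the other predictors fixed.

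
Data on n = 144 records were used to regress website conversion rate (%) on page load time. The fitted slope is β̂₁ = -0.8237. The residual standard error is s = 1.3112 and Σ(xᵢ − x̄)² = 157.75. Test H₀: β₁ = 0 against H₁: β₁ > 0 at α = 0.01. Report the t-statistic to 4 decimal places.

t = -7.8901

SE(β̂₁) = s/√Sₓₓ = 1.3112/√157.75 = 0.104396.
t = -0.8237 / 0.104396 = -7.8901.
df = n − 2 = 142.
One-sided p ≈ 1.0000, which is ≥ 0.01, so fail to reject H₀.
The data do not give significant evidence that the true slope on page load time is positive.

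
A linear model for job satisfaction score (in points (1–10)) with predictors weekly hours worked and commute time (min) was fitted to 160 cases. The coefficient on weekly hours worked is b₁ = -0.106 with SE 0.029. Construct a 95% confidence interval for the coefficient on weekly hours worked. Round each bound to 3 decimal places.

(-0.163, -0.049)

df = n − k − 1 = 160 − 2 − 1 = 157.
t* = t_{0.025, 157} = 1.975189.
Margin = t* × SE = 1.975189 × 0.029 = 0.05728.
CI: -0.106 ± 0.05728 → (-0.163, -0.049).
With 95% confidence, each one-unit increase in weekly hours worked is associated with a change of between -0.163 and -0.049 points (1–10) in job satisfaction score, holding the other predictors fixed.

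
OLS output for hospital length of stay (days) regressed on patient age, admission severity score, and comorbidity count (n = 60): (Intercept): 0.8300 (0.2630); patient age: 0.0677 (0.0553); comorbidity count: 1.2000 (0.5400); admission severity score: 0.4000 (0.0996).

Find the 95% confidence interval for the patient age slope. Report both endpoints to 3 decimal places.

(-0.043, 0.178)

Read off: b = 0.0677, SE = 0.0553 for patient age.
df = n − k − 1 = 60 − 3 − 1 = 56.
t* = t_{0.025, 56} = 2.003241.
Margin = t* × SE = 2.003241 × 0.0553 = 0.11078.
CI: 0.0677 ± 0.11078 → (-0.043, 0.178).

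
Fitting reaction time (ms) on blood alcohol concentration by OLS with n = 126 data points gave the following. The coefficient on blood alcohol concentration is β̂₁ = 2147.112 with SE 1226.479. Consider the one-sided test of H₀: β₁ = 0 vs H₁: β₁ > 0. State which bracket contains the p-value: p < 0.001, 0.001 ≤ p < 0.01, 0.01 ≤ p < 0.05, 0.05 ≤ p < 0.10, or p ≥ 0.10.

t = 2147.112 / 1226.479 = 1.751.
df = n − 2 = 126 − 2 = 124.
One-sided p = P(T_{124} > t) ≈ 0.0412.
So 0.01 ≤ p < 0.05.

0.01 ≤ p < 0.05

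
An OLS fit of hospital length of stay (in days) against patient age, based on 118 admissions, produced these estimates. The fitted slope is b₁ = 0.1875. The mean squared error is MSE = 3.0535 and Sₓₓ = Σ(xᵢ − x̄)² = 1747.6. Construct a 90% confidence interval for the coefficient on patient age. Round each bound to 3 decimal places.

SE(b₁) = √(MSE/Sₓₓ) = √(3.0535/1747.6) = 0.0418002.
df = n − 2 = 116.
t* = t_{0.05, 116} = 1.658096.
Margin = t* × SE = 1.658096 × 0.0418002 = 0.06931.
CI: 0.1875 ± 0.06931 → (0.118, 0.257).
With 90% confidence, each one-unit increase in patient age is associated with a change of between 0.118 and 0.257 days in hospital length of stay.

(0.118, 0.257)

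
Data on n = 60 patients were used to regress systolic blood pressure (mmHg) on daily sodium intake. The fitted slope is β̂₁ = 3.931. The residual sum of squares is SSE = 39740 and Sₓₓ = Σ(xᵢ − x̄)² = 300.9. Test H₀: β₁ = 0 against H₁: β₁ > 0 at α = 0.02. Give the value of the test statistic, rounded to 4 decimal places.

MSE = SSE/(n − 2) = 39740/58 = 685.172.
SE(β̂₁) = √(MSE/Sₓₓ) = √(685.172/300.9) = 1.509.
t = 3.931 / 1.509 = 2.6050.
df = n − 2 = 58.
One-sided p ≈ 0.0058, which is < 0.02, so reject H₀.
There is evidence that the true slope on daily sodium intake is positive.

t = 2.6050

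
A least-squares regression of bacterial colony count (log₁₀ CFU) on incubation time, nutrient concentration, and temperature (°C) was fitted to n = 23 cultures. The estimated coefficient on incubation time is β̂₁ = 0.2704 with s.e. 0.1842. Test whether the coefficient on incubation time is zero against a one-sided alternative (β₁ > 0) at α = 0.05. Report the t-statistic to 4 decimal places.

t = 1.4680

H₀: β₁ = 0 vs H₁: β₁ > 0.
t = (β̂₁ − β₁⁰)/SE = 0.2704 / 0.1842 = 1.4680.
df = n − k − 1 = 23 − 3 − 1 = 19.
One-sided p ≈ 0.0792, which is ≥ 0.05, so fail to reject H₀.
The data do not give significant evidence that the true slope on incubation time is positive, holding the other predictors fixed.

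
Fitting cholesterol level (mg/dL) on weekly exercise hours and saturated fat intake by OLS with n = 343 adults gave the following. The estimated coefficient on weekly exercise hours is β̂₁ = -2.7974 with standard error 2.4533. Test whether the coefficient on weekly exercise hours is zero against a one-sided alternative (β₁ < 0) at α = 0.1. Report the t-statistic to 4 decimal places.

t = -1.1403

H₀: β₁ = 0 vs H₁: β₁ < 0.
t = (β̂₁ − β₁⁰)/SE = -2.7974 / 2.4533 = -1.1403.
df = n − k − 1 = 343 − 2 − 1 = 340.
One-sided p ≈ 0.1275, which is ≥ 0.1, so fail to reject H₀.
The data do not give significant evidence that the true slope on weekly exercise hours is negative, holding the other predictors fixed.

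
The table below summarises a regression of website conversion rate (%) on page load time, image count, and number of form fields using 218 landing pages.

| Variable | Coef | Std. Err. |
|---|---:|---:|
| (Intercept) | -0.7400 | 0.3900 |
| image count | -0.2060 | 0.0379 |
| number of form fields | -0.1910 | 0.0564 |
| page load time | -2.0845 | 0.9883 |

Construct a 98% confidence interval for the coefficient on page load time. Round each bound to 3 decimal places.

Read off: b = -2.0845, SE = 0.9883 for page load time.
df = n − k − 1 = 218 − 3 − 1 = 214.
t* = t_{0.01, 214} = 2.343899.
Margin = t* × SE = 2.343899 × 0.9883 = 2.31648.
CI: -2.0845 ± 2.31648 → (-4.401, 0.232).

(-4.401, 0.232)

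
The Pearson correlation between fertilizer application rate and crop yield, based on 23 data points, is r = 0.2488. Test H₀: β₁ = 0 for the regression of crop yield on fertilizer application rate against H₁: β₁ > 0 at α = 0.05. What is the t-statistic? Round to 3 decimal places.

t = r·√(n − 2)/√(1 − r²) = 0.2488·√21/√0.938099 = 1.177.
df = n − 2 = 21.
One-sided p ≈ 0.1262, which is ≥ 0.05, so fail to reject H₀.
The data do not give significant evidence of a linear association between fertilizer application rate and crop yield.

t = 1.177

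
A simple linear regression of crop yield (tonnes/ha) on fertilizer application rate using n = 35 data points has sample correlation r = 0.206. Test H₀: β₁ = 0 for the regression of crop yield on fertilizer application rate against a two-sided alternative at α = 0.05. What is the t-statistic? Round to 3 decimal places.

t = r·√(n − 2)/√(1 − r²) = 0.206·√33/√0.957564 = 1.209.
df = n − 2 = 33.
Two-sided p ≈ 0.2351, which is ≥ 0.05, so fail to reject H₀.
The data do not give significant evidence of a linear association between fertilizer application rate and crop yield.

t = 1.209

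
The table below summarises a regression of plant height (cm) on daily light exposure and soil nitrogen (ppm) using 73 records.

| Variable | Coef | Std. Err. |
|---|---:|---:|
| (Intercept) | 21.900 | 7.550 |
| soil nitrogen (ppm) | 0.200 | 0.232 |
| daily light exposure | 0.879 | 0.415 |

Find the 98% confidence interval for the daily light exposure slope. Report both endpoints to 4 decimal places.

(-0.1090, 1.8670)

Read off: b = 0.879, SE = 0.415 for daily light exposure.
df = n − k − 1 = 73 − 2 − 1 = 70.
t* = t_{0.01, 70} = 2.380807.
Margin = t* × SE = 2.380807 × 0.415 = 0.988035.
CI: 0.879 ± 0.988035 → (-0.1090, 1.8670).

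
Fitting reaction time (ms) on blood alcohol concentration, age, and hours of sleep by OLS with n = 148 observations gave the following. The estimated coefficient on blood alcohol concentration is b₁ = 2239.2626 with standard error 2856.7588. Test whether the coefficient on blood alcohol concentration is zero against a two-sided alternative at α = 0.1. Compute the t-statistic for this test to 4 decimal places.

t = 0.7838

H₀: β₁ = 0 vs H₁: β₁ ≠ 0.
t = (b₁ − β₁⁰)/SE = 2239.2626 / 2856.7588 = 0.7838.
df = n − k − 1 = 148 − 3 − 1 = 144.
Two-sided p ≈ 0.4344, which is ≥ 0.1, so fail to reject H₀.
The data do not give significant evidence of an association between blood alcohol concentration and reaction time, after adjusting for the other predictors.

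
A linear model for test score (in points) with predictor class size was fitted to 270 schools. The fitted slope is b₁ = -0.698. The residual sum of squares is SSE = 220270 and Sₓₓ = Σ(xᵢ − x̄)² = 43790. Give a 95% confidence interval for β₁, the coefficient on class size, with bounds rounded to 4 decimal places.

MSE = SSE/(n − 2) = 220270/268 = 821.903.
SE(b₁) = √(MSE/Sₓₓ) = √(821.903/43790) = 0.137001.
df = n − 2 = 268.
t* = t_{0.025, 268} = 1.968855.
Margin = t* × SE = 1.968855 × 0.137001 = 0.269735.
CI: -0.698 ± 0.269735 → (-0.9677, -0.4283).
With 95% confidence, each one-unit increase in class size is associated with a change of between -0.9677 and -0.4283 points in test score.

(-0.9677, -0.4283)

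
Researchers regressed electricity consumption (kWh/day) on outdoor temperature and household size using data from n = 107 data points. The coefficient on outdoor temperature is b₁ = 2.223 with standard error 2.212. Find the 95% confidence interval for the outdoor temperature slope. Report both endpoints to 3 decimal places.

df = n − k − 1 = 107 − 2 − 1 = 104.
t* = t_{0.025, 104} = 1.983038.
Margin = t* × SE = 1.983038 × 2.212 = 4.38648.
CI: 2.223 ± 4.38648 → (-2.163, 6.609).
With 95% confidence, each one-unit increase in outdoor temperature is associated with a change of between -2.163 and 6.609 kWh/day in electricity consumption, holding the other predictors fixed.

(-2.163, 6.609)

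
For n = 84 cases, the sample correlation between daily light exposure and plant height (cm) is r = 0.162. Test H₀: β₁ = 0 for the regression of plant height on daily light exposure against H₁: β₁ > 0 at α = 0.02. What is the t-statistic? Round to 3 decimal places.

t = 1.487

t = r·√(n − 2)/√(1 − r²) = 0.162·√82/√0.973756 = 1.487.
df = n − 2 = 82.
One-sided p ≈ 0.0705, which is ≥ 0.02, so fail to reject H₀.
The data do not give significant evidence of a linear association between daily light exposure and plant height.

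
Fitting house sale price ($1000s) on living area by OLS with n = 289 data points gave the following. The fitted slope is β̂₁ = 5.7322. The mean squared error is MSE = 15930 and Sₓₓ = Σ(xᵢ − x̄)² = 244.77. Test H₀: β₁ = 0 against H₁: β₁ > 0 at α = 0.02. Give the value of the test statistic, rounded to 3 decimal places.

SE(β̂₁) = √(MSE/Sₓₓ) = √(15930/244.77) = 8.06731.
t = 5.7322 / 8.06731 = 0.711.
df = n − 2 = 287.
One-sided p ≈ 0.2390, which is ≥ 0.02, so fail to reject H₀.
The data do not give significant evidence that the true slope on living area is positive.

t = 0.711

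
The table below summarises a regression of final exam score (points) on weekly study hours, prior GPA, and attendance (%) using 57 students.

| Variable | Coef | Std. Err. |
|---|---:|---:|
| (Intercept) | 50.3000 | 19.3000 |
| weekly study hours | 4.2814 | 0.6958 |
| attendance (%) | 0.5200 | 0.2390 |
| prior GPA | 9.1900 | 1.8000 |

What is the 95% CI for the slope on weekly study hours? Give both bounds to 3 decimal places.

(2.886, 5.677)

Read off: b = 4.2814, SE = 0.6958 for weekly study hours.
df = n − k − 1 = 57 − 3 − 1 = 53.
t* = t_{0.025, 53} = 2.005746.
Margin = t* × SE = 2.005746 × 0.6958 = 1.39560.
CI: 4.2814 ± 1.39560 → (2.886, 5.677).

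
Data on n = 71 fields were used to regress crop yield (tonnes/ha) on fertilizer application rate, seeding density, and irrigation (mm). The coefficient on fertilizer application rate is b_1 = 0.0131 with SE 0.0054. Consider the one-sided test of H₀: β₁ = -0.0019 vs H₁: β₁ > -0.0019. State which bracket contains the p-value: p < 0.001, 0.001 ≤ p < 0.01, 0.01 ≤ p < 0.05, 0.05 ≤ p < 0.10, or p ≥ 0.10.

t = (0.0131 − (-0.0019)) / 0.0054 = 2.778.
df = n − k − 1 = 71 − 3 − 1 = 67.
One-sided p = P(T_{67} > t) ≈ 0.0035.
So 0.001 ≤ p < 0.01.

0.001 ≤ p < 0.01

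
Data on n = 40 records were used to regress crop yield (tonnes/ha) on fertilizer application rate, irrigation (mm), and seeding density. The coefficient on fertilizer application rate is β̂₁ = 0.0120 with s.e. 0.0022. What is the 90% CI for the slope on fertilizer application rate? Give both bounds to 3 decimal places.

df = n − k − 1 = 40 − 3 − 1 = 36.
t* = t_{0.05, 36} = 1.688298.
Margin = t* × SE = 1.688298 × 0.0022 = 0.00371.
CI: 0.0120 ± 0.00371 → (0.008, 0.016).
With 90% confidence, each one-unit increase in fertilizer application rate is associated with a change of between 0.008 and 0.016 tonnes/ha in crop yield, holding the other predictors fixed.

(0.008, 0.016)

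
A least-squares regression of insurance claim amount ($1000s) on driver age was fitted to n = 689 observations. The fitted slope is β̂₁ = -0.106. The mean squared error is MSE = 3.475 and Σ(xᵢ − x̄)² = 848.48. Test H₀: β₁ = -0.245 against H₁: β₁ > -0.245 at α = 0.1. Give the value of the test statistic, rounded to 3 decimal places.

t = 2.172

SE(β̂₁) = √(MSE/Sₓₓ) = √(3.475/848.48) = 0.0639966.
t = (-0.106 − (-0.245)) / 0.0639966 = 2.172.
df = n − 2 = 687.
One-sided p ≈ 0.0151, which is < 0.1, so reject H₀.
There is evidence that the true slope on driver age exceeds -0.245 $1000s per unit.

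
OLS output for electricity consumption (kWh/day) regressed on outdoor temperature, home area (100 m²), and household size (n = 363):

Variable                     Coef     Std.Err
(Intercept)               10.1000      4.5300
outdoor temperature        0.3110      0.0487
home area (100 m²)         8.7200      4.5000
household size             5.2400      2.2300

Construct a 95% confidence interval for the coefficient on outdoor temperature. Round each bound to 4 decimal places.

(0.2152, 0.4068)

Read off: b = 0.3110, SE = 0.0487 for outdoor temperature.
df = n − k − 1 = 363 − 3 − 1 = 359.
t* = t_{0.025, 359} = 1.966594.
Margin = t* × SE = 1.966594 × 0.0487 = 0.095773.
CI: 0.3110 ± 0.095773 → (0.2152, 0.4068).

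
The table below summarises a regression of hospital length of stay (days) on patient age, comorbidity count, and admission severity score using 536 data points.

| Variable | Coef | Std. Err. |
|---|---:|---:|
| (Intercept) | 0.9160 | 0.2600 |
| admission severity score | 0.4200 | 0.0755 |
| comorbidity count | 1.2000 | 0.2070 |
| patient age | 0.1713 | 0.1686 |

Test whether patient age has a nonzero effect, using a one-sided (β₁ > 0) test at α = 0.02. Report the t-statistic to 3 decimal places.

t = 1.016

Read off: b = 0.1713, SE = 0.1686 for patient age.
H₀: β₁ = 0 vs H₁: β₁ > 0.
t = 0.1713 / 0.1686 = 1.016.
df = n − k − 1 = 536 − 3 − 1 = 532.
One-sided p ≈ 0.1550, which is ≥ 0.02, so fail to reject H₀.
The data do not give significant evidence that the true slope on patient age is positive, holding the other predictors fixed.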